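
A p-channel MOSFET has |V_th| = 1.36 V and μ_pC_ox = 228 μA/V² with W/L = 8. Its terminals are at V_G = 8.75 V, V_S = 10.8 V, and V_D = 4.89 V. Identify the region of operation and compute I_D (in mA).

V_SG = V_S − V_G = 10.8 − 8.75 = 2.05 V; V_SD = V_S − V_D = 10.8 − 4.89 = 5.91 V.
k_p = μ_pC_ox · (W/L) = 1.824 mA/V².
V_ov = V_SG − |V_th| = 2.05 − 1.36 = 0.69 V.
Since V_SD = 5.91 V ≥ V_ov = 0.69 V, the device is in saturation.
I_D = ½ k_p V_ov² = 0.5 × 1.824 × 0.69² = 0.434 mA.

Saturation; I_D = 0.434 mA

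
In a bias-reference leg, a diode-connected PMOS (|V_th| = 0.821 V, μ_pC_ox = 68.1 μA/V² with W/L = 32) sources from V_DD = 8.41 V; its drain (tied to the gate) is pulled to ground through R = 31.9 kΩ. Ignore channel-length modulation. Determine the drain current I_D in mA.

With gate tied to drain, V_SG = V_SD ≥ V_SG − |V_th|, so the device is in saturation.
k_p = μ_pC_ox · (W/L) = 2.179 mA/V².
KCL at the drain: ½ k_p (V_SG − |V_th|)² = (V_DD − V_SG)/R.
Let x = V_SG − 0.821. Then 34.8 x² + x − 7.589 = 0, giving x = 0.453 V (positive root), so V_SG = 1.27 V.
I_D = (V_DD − V_SG)/R = (8.41 − 1.27) / 31.9 = 0.224 mA.

I_D = 0.224 mA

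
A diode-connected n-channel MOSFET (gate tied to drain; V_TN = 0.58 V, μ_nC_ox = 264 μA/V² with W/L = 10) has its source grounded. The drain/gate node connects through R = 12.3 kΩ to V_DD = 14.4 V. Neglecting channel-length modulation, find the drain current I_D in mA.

With gate tied to drain, V_GS = V_DS ≥ V_GS − V_TN, so the device is in saturation.
k_n = μ_nC_ox · (W/L) = 2.64 mA/V².
KCL at the drain: ½ k_n (V_GS − V_TN)² = (V_DD − V_GS)/R.
Let x = V_GS − 0.58. Then 16.2 x² + x − 13.82 = 0, giving x = 0.892 V (positive root), so V_GS = 1.47 V.
I_D = (V_DD − V_GS)/R = (14.4 − 1.47) / 12.3 = 1.05 mA.

I_D = 1.05 mA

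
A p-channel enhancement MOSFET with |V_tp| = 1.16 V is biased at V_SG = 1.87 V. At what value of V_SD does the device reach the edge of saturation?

V_SD,sat = 0.710 V

The boundary between triode and saturation is V_SD = V_SG − |V_tp| = V_ov.
V_ov = 1.87 − 1.16 = 0.71 V.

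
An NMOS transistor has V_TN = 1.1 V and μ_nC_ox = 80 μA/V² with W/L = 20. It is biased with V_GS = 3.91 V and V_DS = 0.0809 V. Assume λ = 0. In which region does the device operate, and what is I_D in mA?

Triode; I_D = 0.358 mA

k_n = μ_nC_ox · (W/L) = 1.6 mA/V².
V_ov = V_GS − V_TN = 3.91 − 1.1 = 2.81 V.
Since V_DS = 0.0809 V < V_ov = 2.81 V, the device is in the triode region.
I_D = k_n [V_ov · V_DS − ½ V_DS²] = 1.6 × [2.81 × 0.0809 − 0.5 × 0.0809²] = 0.358 mA.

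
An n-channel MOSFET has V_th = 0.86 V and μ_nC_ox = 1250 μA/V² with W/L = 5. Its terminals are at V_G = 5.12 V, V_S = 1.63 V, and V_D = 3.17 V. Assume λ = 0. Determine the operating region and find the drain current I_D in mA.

Triode; I_D = 17.9 mA

V_GS = V_G − V_S = 5.12 − 1.63 = 3.49 V; V_DS = V_D − V_S = 3.17 − 1.63 = 1.54 V.
k_n = μ_nC_ox · (W/L) = 6.25 mA/V².
V_ov = V_GS − V_th = 3.49 − 0.86 = 2.63 V.
Since V_DS = 1.54 V < V_ov = 2.63 V, the device is in the triode region.
I_D = k_n [V_ov · V_DS − ½ V_DS²] = 6.25 × [2.63 × 1.54 − 0.5 × 1.54²] = 17.9 mA.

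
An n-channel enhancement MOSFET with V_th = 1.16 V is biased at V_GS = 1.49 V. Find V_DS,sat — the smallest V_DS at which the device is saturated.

The boundary between triode and saturation is V_DS = V_GS − V_th = V_ov.
V_ov = 1.49 − 1.16 = 0.33 V.

V_DS,sat = 0.330 V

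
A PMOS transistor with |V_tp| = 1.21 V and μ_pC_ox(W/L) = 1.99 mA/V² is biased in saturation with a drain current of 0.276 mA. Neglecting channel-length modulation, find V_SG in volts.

V_SG = 1.74 V

In saturation I_D = ½ k_p (V_SG − |V_tp|)², so V_SG − |V_tp| = √(2 I_D / k_p) = √(2 × 0.276 / 1.99) = 0.527 V.
V_SG = 1.21 + 0.527 = 1.74 V.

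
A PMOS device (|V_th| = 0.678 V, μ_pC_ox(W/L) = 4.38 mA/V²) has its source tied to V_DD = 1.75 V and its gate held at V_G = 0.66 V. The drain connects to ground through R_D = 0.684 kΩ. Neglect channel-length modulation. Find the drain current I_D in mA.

I_D = 0.372 mA

V_SG = V_DD − V_G = 1.75 − 0.66 = 1.09 V, so V_ov = 1.09 − 0.678 = 0.412 V.
Assume saturation: I_D = ½ k_p V_ov² = 0.5 × 4.38 × 0.412² = 0.372 mA, giving V_SD = V_DD − I_D R_D = 1.75 − 0.372 × 0.684 = 1.5 V.
V_SD = 1.5 V ≥ V_ov = 0.412 V, confirming saturation.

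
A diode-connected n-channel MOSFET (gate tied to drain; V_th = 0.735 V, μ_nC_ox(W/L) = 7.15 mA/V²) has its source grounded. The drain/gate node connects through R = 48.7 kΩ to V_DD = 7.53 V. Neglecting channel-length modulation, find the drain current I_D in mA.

With gate tied to drain, V_GS = V_DS ≥ V_GS − V_th, so the device is in saturation.
KCL at the drain: ½ k_n (V_GS − V_th)² = (V_DD − V_GS)/R.
Let x = V_GS − 0.735. Then 174 x² + x − 6.795 = 0, giving x = 0.195 V (positive root), so V_GS = 0.93 V.
I_D = (V_DD − V_GS)/R = (7.53 − 0.93) / 48.7 = 0.136 mA.

I_D = 0.136 mA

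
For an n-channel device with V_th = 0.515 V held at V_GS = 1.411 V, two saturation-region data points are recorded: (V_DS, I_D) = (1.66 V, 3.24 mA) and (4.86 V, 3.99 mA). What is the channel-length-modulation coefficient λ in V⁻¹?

With V_GS fixed, I_D ∝ (1 + λ V_DS) in saturation, so I_D2/I_D1 = (1 + λ V_DS2)/(1 + λ V_DS1).
3.99/3.24 = 1.231 = (1 + 4.86 λ)/(1 + 1.66 λ).
Solving: λ (I_D1 V_DS2 − I_D2 V_DS1) = I_D2 − I_D1, so λ = (3.99 − 3.24) / (3.24 × 4.86 − 3.99 × 1.66) = 0.75 / 9.12 = 0.0822 V⁻¹.

λ = 0.0822 V⁻¹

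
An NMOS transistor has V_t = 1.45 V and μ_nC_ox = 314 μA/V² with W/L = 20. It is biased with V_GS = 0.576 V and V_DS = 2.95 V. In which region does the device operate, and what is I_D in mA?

Cutoff; I_D = 0 mA

V_GS = 0.576 V < V_t = 1.45 V, so the transistor is in cutoff.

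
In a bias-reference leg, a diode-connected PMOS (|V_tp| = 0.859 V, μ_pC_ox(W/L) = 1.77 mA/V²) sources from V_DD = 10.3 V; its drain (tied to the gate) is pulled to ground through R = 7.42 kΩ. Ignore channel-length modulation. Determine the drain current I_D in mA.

I_D = 1.12 mA

With gate tied to drain, V_SG = V_SD ≥ V_SG − |V_tp|, so the device is in saturation.
KCL at the drain: ½ k_p (V_SG − |V_tp|)² = (V_DD − V_SG)/R.
Let x = V_SG − 0.859. Then 6.57 x² + x − 9.441 = 0, giving x = 1.13 V (positive root), so V_SG = 1.98 V.
I_D = (V_DD − V_SG)/R = (10.3 − 1.98) / 7.42 = 1.12 mA.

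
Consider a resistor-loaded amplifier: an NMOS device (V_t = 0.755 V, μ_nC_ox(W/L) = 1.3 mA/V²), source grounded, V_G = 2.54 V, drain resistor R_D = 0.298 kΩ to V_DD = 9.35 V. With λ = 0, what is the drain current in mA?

V_GS = V_G = 2.54 V, so V_ov = 2.54 − 0.755 = 1.79 V.
Assume saturation: I_D = ½ k_n V_ov² = 0.5 × 1.3 × 1.79² = 2.07 mA, giving V_DS = V_DD − I_D R_D = 9.35 − 2.07 × 0.298 = 8.73 V.
V_DS = 8.73 V ≥ V_ov = 1.79 V, confirming saturation.

I_D = 2.07 mA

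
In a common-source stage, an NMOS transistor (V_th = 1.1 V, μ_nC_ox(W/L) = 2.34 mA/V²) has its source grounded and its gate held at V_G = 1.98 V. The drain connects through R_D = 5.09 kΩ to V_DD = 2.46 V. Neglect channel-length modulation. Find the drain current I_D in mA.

I_D = 0.435 mA

V_GS = V_G = 1.98 V, so V_ov = 1.98 − 1.1 = 0.88 V.
Assume saturation: I_D = ½ k_n V_ov² = 0.5 × 2.34 × 0.88² = 0.906 mA, giving V_DS = V_DD − I_D R_D = 2.46 − 0.906 × 5.09 = -2.15 V.
But -2.15 V < V_ov = 0.88 V, so the device is actually in triode.
In triode I_D = k_n[V_ov V_DS − ½ V_DS²] and I_D = (V_DD − V_DS)/R_D. Equating: 5.96 V_DS² − 11.48 V_DS + 2.46 = 0, giving V_DS = 0.246 V (the root below V_ov).
I_D = (2.46 − 0.246) / 5.09 = 0.435 mA.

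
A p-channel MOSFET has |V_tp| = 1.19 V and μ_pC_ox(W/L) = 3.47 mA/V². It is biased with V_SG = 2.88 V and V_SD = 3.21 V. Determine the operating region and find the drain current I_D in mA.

V_ov = V_SG − |V_tp| = 2.88 − 1.19 = 1.69 V.
Since V_SD = 3.21 V ≥ V_ov = 1.69 V, the device is in saturation.
I_D = ½ k_p V_ov² = 0.5 × 3.47 × 1.69² = 4.96 mA.

Saturation; I_D = 4.96 mA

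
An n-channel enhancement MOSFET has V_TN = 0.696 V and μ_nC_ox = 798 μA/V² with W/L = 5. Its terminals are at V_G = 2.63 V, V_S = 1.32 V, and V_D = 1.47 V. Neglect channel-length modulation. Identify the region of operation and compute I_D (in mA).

V_GS = V_G − V_S = 2.63 − 1.32 = 1.31 V; V_DS = V_D − V_S = 1.47 − 1.32 = 0.15 V.
k_n = μ_nC_ox · (W/L) = 3.99 mA/V².
V_ov = V_GS − V_TN = 1.31 − 0.696 = 0.614 V.
Since V_DS = 0.15 V < V_ov = 0.614 V, the device is in the triode region.
I_D = k_n [V_ov · V_DS − ½ V_DS²] = 3.99 × [0.614 × 0.15 − 0.5 × 0.15²] = 0.323 mA.

Triode; I_D = 0.323 mA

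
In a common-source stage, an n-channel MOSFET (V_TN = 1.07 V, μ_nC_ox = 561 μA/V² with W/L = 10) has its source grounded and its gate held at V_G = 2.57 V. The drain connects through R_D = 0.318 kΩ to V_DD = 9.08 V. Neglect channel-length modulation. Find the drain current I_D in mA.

I_D = 6.31 mA

V_GS = V_G = 2.57 V, so V_ov = 2.57 − 1.07 = 1.5 V.
k_n = μ_nC_ox · (W/L) = 5.61 mA/V².
Assume saturation: I_D = ½ k_n V_ov² = 0.5 × 5.61 × 1.5² = 6.31 mA, giving V_DS = V_DD − I_D R_D = 9.08 − 6.31 × 0.318 = 7.07 V.
V_DS = 7.07 V ≥ V_ov = 1.5 V, confirming saturation.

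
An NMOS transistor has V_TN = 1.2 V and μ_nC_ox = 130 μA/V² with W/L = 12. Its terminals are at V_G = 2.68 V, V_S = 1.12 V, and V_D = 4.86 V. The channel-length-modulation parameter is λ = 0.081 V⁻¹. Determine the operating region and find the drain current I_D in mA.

Saturation; I_D = 0.132 mA

V_GS = V_G − V_S = 2.68 − 1.12 = 1.56 V; V_DS = V_D − V_S = 4.86 − 1.12 = 3.74 V.
k_n = μ_nC_ox · (W/L) = 1.56 mA/V².
V_ov = V_GS − V_TN = 1.56 − 1.2 = 0.36 V.
Since V_DS = 3.74 V ≥ V_ov = 0.36 V, the device is in saturation.
I_D = ½ k_n V_ov² (1 + λ V_DS) = 0.5 × 1.56 × 0.36² × (1 + 0.081 × 3.74) = 0.132 mA.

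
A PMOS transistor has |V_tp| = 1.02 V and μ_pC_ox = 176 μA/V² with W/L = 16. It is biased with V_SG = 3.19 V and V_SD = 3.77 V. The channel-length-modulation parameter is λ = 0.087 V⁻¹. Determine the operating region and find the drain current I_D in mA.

k_p = μ_pC_ox · (W/L) = 2.816 mA/V².
V_ov = V_SG − |V_tp| = 3.19 − 1.02 = 2.17 V.
Since V_SD = 3.77 V ≥ V_ov = 2.17 V, the device is in saturation.
I_D = ½ k_p V_ov² (1 + λ V_SD) = 0.5 × 2.816 × 2.17² × (1 + 0.087 × 3.77) = 8.8 mA.

Saturation; I_D = 8.80 mA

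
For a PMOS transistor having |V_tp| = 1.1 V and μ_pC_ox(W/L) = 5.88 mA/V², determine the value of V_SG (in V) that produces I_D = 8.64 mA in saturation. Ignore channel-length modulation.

In saturation I_D = ½ k_p (V_SG − |V_tp|)², so V_SG − |V_tp| = √(2 I_D / k_p) = √(2 × 8.64 / 5.88) = 1.71 V.
V_SG = 1.1 + 1.71 = 2.81 V.

V_SG = 2.81 V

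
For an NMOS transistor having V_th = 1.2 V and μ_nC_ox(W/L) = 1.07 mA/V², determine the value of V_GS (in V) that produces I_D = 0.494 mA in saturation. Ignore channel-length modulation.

In saturation I_D = ½ k_n (V_GS − V_th)², so V_GS − V_th = √(2 I_D / k_n) = √(2 × 0.494 / 1.07) = 0.961 V.
V_GS = 1.2 + 0.961 = 2.16 V.

V_GS = 2.16 V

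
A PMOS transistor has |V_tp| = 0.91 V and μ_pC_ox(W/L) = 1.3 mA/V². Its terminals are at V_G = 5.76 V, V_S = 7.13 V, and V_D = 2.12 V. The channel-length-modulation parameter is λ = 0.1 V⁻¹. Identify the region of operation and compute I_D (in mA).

V_SG = V_S − V_G = 7.13 − 5.76 = 1.37 V; V_SD = V_S − V_D = 7.13 − 2.12 = 5.01 V.
V_ov = V_SG − |V_tp| = 1.37 − 0.91 = 0.46 V.
Since V_SD = 5.01 V ≥ V_ov = 0.46 V, the device is in saturation.
I_D = ½ k_p V_ov² (1 + λ V_SD) = 0.5 × 1.3 × 0.46² × (1 + 0.1 × 5.01) = 0.206 mA.

Saturation; I_D = 0.206 mA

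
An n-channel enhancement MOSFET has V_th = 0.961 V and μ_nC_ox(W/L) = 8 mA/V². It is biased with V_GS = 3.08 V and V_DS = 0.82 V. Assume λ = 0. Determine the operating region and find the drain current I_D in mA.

Triode; I_D = 11.2 mA

V_ov = V_GS − V_th = 3.08 − 0.961 = 2.12 V.
Since V_DS = 0.82 V < V_ov = 2.12 V, the device is in the triode region.
I_D = k_n [V_ov · V_DS − ½ V_DS²] = 8 × [2.12 × 0.82 − 0.5 × 0.82²] = 11.2 mA.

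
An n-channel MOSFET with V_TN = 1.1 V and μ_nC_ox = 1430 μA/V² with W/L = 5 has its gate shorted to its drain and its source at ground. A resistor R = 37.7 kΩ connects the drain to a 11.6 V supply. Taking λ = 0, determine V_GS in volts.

V_GS = 1.38 V

With gate tied to drain, V_GS = V_DS ≥ V_GS − V_TN, so the device is in saturation.
k_n = μ_nC_ox · (W/L) = 7.15 mA/V².
KCL at the drain: ½ k_n (V_GS − V_TN)² = (V_DD − V_GS)/R.
Let x = V_GS − 1.1. Then 135 x² + x − 10.5 = 0, giving x = 0.275 V (positive root), so V_GS = 1.38 V.
I_D = (V_DD − V_GS)/R = (11.6 − 1.38) / 37.7 = 0.271 mA.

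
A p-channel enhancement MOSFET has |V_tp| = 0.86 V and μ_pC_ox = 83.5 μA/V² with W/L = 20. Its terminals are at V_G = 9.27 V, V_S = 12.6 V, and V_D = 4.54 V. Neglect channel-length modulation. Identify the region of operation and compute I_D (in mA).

V_SG = V_S − V_G = 12.6 − 9.27 = 3.33 V; V_SD = V_S − V_D = 12.6 − 4.54 = 8.06 V.
k_p = μ_pC_ox · (W/L) = 1.67 mA/V².
V_ov = V_SG − |V_tp| = 3.33 − 0.86 = 2.47 V.
Since V_SD = 8.06 V ≥ V_ov = 2.47 V, the device is in saturation.
I_D = ½ k_p V_ov² = 0.5 × 1.67 × 2.47² = 5.09 mA.

Saturation; I_D = 5.09 mA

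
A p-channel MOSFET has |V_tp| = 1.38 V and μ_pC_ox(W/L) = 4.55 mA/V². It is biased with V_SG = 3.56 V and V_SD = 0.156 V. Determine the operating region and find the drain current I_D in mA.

Triode; I_D = 1.49 mA

V_ov = V_SG − |V_tp| = 3.56 − 1.38 = 2.18 V.
Since V_SD = 0.156 V < V_ov = 2.18 V, the device is in the triode region.
I_D = k_p [V_ov · V_SD − ½ V_SD²] = 4.55 × [2.18 × 0.156 − 0.5 × 0.156²] = 1.49 mA.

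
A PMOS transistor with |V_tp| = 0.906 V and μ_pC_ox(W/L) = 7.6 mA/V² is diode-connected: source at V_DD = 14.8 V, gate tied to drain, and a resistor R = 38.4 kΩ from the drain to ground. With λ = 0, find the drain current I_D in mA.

With gate tied to drain, V_SG = V_SD ≥ V_SG − |V_tp|, so the device is in saturation.
KCL at the drain: ½ k_p (V_SG − |V_tp|)² = (V_DD − V_SG)/R.
Let x = V_SG − 0.906. Then 146 x² + x − 13.89 = 0, giving x = 0.305 V (positive root), so V_SG = 1.21 V.
I_D = (V_DD − V_SG)/R = (14.8 − 1.21) / 38.4 = 0.354 mA.

I_D = 0.354 mA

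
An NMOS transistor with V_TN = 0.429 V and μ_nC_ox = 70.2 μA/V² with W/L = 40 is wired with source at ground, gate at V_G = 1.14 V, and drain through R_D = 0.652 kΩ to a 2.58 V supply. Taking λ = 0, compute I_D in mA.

I_D = 0.710 mA

V_GS = V_G = 1.14 V, so V_ov = 1.14 − 0.429 = 0.711 V.
k_n = μ_nC_ox · (W/L) = 2.808 mA/V².
Assume saturation: I_D = ½ k_n V_ov² = 0.5 × 2.808 × 0.711² = 0.71 mA, giving V_DS = V_DD − I_D R_D = 2.58 − 0.71 × 0.652 = 2.12 V.
V_DS = 2.12 V ≥ V_ov = 0.711 V, confirming saturation.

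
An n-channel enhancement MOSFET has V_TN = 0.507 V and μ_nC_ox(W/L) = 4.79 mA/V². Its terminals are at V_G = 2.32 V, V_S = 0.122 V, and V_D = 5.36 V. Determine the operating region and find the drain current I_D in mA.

V_GS = V_G − V_S = 2.32 − 0.122 = 2.2 V; V_DS = V_D − V_S = 5.36 − 0.122 = 5.24 V.
V_ov = V_GS − V_TN = 2.2 − 0.507 = 1.69 V.
Since V_DS = 5.24 V ≥ V_ov = 1.69 V, the device is in saturation.
I_D = ½ k_n V_ov² = 0.5 × 4.79 × 1.69² = 6.85 mA.

Saturation; I_D = 6.85 mA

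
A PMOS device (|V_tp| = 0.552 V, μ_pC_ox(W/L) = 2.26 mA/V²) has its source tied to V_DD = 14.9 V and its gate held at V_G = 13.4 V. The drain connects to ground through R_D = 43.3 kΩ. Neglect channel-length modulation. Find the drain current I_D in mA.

I_D = 0.340 mA

V_SG = V_DD − V_G = 14.9 − 13.4 = 1.5 V, so V_ov = 1.5 − 0.552 = 0.948 V.
Assume saturation: I_D = ½ k_p V_ov² = 0.5 × 2.26 × 0.948² = 1.02 mA, giving V_SD = V_DD − I_D R_D = 14.9 − 1.02 × 43.3 = -29.1 V.
But -29.1 V < V_ov = 0.948 V, so the device is actually in triode.
In triode I_D = k_p[V_ov V_SD − ½ V_SD²] and I_D = (V_DD − V_SD)/R_D. Equating: 48.9 V_SD² − 93.77 V_SD + 14.9 = 0, giving V_SD = 0.175 V (the root below V_ov).
I_D = (14.9 − 0.175) / 43.3 = 0.34 mA.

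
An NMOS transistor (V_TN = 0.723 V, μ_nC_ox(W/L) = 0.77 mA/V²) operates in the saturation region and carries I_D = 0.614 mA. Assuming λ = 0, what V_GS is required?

In saturation I_D = ½ k_n (V_GS − V_TN)², so V_GS − V_TN = √(2 I_D / k_n) = √(2 × 0.614 / 0.77) = 1.26 V.
V_GS = 0.723 + 1.26 = 1.99 V.

V_GS = 1.99 V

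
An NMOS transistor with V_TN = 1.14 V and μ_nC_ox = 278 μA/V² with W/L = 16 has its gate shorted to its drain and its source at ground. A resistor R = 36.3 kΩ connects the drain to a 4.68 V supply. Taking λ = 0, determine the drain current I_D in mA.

With gate tied to drain, V_GS = V_DS ≥ V_GS − V_TN, so the device is in saturation.
k_n = μ_nC_ox · (W/L) = 4.448 mA/V².
KCL at the drain: ½ k_n (V_GS − V_TN)² = (V_DD − V_GS)/R.
Let x = V_GS − 1.14. Then 80.7 x² + x − 3.54 = 0, giving x = 0.203 V (positive root), so V_GS = 1.34 V.
I_D = (V_DD − V_GS)/R = (4.68 − 1.34) / 36.3 = 0.0919 mA.

I_D = 0.0919 mA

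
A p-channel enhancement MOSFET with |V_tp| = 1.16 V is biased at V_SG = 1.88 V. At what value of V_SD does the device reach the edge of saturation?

The boundary between triode and saturation is V_SD = V_SG − |V_tp| = V_ov.
V_ov = 1.88 − 1.16 = 0.72 V.

V_SD,sat = 0.720 V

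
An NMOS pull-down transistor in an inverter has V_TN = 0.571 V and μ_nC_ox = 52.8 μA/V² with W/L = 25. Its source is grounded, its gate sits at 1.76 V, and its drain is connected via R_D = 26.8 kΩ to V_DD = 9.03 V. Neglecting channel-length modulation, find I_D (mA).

I_D = 0.328 mA

V_GS = V_G = 1.76 V, so V_ov = 1.76 − 0.571 = 1.19 V.
k_n = μ_nC_ox · (W/L) = 1.32 mA/V².
Assume saturation: I_D = ½ k_n V_ov² = 0.5 × 1.32 × 1.19² = 0.933 mA, giving V_DS = V_DD − I_D R_D = 9.03 − 0.933 × 26.8 = -16 V.
But -16 V < V_ov = 1.19 V, so the device is actually in triode.
In triode I_D = k_n[V_ov V_DS − ½ V_DS²] and I_D = (V_DD − V_DS)/R_D. Equating: 17.7 V_DS² − 43.06 V_DS + 9.03 = 0, giving V_DS = 0.232 V (the root below V_ov).
I_D = (9.03 − 0.232) / 26.8 = 0.328 mA.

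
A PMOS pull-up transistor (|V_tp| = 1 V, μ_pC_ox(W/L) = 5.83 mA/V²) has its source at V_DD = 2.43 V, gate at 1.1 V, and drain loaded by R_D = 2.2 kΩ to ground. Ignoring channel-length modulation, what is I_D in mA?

V_SG = V_DD − V_G = 2.43 − 1.1 = 1.33 V, so V_ov = 1.33 − 1 = 0.33 V.
Assume saturation: I_D = ½ k_p V_ov² = 0.5 × 5.83 × 0.33² = 0.317 mA, giving V_SD = V_DD − I_D R_D = 2.43 − 0.317 × 2.2 = 1.73 V.
V_SD = 1.73 V ≥ V_ov = 0.33 V, confirming saturation.

I_D = 0.317 mA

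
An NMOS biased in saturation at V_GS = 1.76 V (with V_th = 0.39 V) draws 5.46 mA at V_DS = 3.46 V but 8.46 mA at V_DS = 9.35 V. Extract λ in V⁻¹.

With V_GS fixed, I_D ∝ (1 + λ V_DS) in saturation, so I_D2/I_D1 = (1 + λ V_DS2)/(1 + λ V_DS1).
8.46/5.46 = 1.549 = (1 + 9.35 λ)/(1 + 3.46 λ).
Solving: λ (I_D1 V_DS2 − I_D2 V_DS1) = I_D2 − I_D1, so λ = (8.46 − 5.46) / (5.46 × 9.35 − 8.46 × 3.46) = 3 / 21.8 = 0.138 V⁻¹.

λ = 0.138 V⁻¹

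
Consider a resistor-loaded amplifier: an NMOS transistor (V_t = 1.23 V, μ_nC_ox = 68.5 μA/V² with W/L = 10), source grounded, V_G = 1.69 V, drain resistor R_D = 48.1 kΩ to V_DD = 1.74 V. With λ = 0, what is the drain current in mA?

I_D = 0.0336 mA

V_GS = V_G = 1.69 V, so V_ov = 1.69 − 1.23 = 0.46 V.
k_n = μ_nC_ox · (W/L) = 0.685 mA/V².
Assume saturation: I_D = ½ k_n V_ov² = 0.5 × 0.685 × 0.46² = 0.0725 mA, giving V_DS = V_DD − I_D R_D = 1.74 − 0.0725 × 48.1 = -1.75 V.
But -1.75 V < V_ov = 0.46 V, so the device is actually in triode.
In triode I_D = k_n[V_ov V_DS − ½ V_DS²] and I_D = (V_DD − V_DS)/R_D. Equating: 16.5 V_DS² − 16.16 V_DS + 1.74 = 0, giving V_DS = 0.123 V (the root below V_ov).
I_D = (1.74 − 0.123) / 48.1 = 0.0336 mA.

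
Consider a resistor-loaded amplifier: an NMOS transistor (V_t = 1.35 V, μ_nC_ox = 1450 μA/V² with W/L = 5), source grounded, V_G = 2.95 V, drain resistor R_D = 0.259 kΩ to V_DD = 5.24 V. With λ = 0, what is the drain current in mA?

V_GS = V_G = 2.95 V, so V_ov = 2.95 − 1.35 = 1.6 V.
k_n = μ_nC_ox · (W/L) = 7.25 mA/V².
Assume saturation: I_D = ½ k_n V_ov² = 0.5 × 7.25 × 1.6² = 9.28 mA, giving V_DS = V_DD − I_D R_D = 5.24 − 9.28 × 0.259 = 2.84 V.
V_DS = 2.84 V ≥ V_ov = 1.6 V, confirming saturation.

I_D = 9.28 mA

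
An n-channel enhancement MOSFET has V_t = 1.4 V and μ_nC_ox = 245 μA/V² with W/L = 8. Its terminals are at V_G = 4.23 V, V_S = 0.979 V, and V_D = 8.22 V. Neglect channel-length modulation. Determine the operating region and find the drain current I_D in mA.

Saturation; I_D = 3.36 mA

V_GS = V_G − V_S = 4.23 − 0.979 = 3.25 V; V_DS = V_D − V_S = 8.22 − 0.979 = 7.24 V.
k_n = μ_nC_ox · (W/L) = 1.96 mA/V².
V_ov = V_GS − V_t = 3.25 − 1.4 = 1.85 V.
Since V_DS = 7.24 V ≥ V_ov = 1.85 V, the device is in saturation.
I_D = ½ k_n V_ov² = 0.5 × 1.96 × 1.85² = 3.36 mA.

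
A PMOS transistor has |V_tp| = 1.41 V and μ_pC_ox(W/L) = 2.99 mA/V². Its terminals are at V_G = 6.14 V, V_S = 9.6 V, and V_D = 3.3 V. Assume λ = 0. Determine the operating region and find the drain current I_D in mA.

V_SG = V_S − V_G = 9.6 − 6.14 = 3.46 V; V_SD = V_S − V_D = 9.6 − 3.3 = 6.3 V.
V_ov = V_SG − |V_tp| = 3.46 − 1.41 = 2.05 V.
Since V_SD = 6.3 V ≥ V_ov = 2.05 V, the device is in saturation.
I_D = ½ k_p V_ov² = 0.5 × 2.99 × 2.05² = 6.28 mA.

Saturation; I_D = 6.28 mA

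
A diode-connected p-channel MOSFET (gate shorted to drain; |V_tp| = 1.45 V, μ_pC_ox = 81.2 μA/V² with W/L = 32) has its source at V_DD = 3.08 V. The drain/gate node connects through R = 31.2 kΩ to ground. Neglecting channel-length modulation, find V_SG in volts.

V_SG = 1.64 V

With gate tied to drain, V_SG = V_SD ≥ V_SG − |V_tp|, so the device is in saturation.
k_p = μ_pC_ox · (W/L) = 2.598 mA/V².
KCL at the drain: ½ k_p (V_SG − |V_tp|)² = (V_DD − V_SG)/R.
Let x = V_SG − 1.45. Then 40.5 x² + x − 1.63 = 0, giving x = 0.189 V (positive root), so V_SG = 1.64 V.
I_D = (V_DD − V_SG)/R = (3.08 − 1.64) / 31.2 = 0.0462 mA.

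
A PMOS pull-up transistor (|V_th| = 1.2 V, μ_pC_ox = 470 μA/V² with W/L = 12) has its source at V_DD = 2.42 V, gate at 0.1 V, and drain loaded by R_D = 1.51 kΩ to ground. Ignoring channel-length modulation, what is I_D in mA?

I_D = 1.43 mA

V_SG = V_DD − V_G = 2.42 − 0.1 = 2.32 V, so V_ov = 2.32 − 1.2 = 1.12 V.
k_p = μ_pC_ox · (W/L) = 5.64 mA/V².
Assume saturation: I_D = ½ k_p V_ov² = 0.5 × 5.64 × 1.12² = 3.54 mA, giving V_SD = V_DD − I_D R_D = 2.42 − 3.54 × 1.51 = -2.92 V.
But -2.92 V < V_ov = 1.12 V, so the device is actually in triode.
In triode I_D = k_p[V_ov V_SD − ½ V_SD²] and I_D = (V_DD − V_SD)/R_D. Equating: 4.26 V_SD² − 10.54 V_SD + 2.42 = 0, giving V_SD = 0.256 V (the root below V_ov).
I_D = (2.42 − 0.256) / 1.51 = 1.43 mA.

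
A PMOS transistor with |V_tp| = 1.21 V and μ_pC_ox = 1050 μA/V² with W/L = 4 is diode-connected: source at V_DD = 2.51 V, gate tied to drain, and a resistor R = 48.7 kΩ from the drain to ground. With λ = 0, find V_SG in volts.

With gate tied to drain, V_SG = V_SD ≥ V_SG − |V_tp|, so the device is in saturation.
k_p = μ_pC_ox · (W/L) = 4.2 mA/V².
KCL at the drain: ½ k_p (V_SG − |V_tp|)² = (V_DD − V_SG)/R.
Let x = V_SG − 1.21. Then 102 x² + x − 1.3 = 0, giving x = 0.108 V (positive root), so V_SG = 1.32 V.
I_D = (V_DD − V_SG)/R = (2.51 − 1.32) / 48.7 = 0.0245 mA.

V_SG = 1.32 V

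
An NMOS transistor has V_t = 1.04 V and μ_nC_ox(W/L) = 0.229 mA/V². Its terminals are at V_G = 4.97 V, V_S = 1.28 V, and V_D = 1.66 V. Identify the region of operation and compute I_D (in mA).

V_GS = V_G − V_S = 4.97 − 1.28 = 3.69 V; V_DS = V_D − V_S = 1.66 − 1.28 = 0.38 V.
V_ov = V_GS − V_t = 3.69 − 1.04 = 2.65 V.
Since V_DS = 0.38 V < V_ov = 2.65 V, the device is in the triode region.
I_D = k_n [V_ov · V_DS − ½ V_DS²] = 0.229 × [2.65 × 0.38 − 0.5 × 0.38²] = 0.214 mA.

Triode; I_D = 0.214 mA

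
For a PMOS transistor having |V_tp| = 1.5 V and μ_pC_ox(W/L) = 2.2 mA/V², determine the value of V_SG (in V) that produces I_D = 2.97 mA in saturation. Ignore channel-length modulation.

In saturation I_D = ½ k_p (V_SG − |V_tp|)², so V_SG − |V_tp| = √(2 I_D / k_p) = √(2 × 2.97 / 2.2) = 1.64 V.
V_SG = 1.5 + 1.64 = 3.14 V.

V_SG = 3.14 V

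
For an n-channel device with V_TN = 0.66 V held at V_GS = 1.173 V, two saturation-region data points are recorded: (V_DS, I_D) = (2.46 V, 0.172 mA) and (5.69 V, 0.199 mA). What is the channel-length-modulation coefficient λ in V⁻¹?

λ = 0.0552 V⁻¹

With V_GS fixed, I_D ∝ (1 + λ V_DS) in saturation, so I_D2/I_D1 = (1 + λ V_DS2)/(1 + λ V_DS1).
0.199/0.172 = 1.157 = (1 + 5.69 λ)/(1 + 2.46 λ).
Solving: λ (I_D1 V_DS2 − I_D2 V_DS1) = I_D2 − I_D1, so λ = (0.199 − 0.172) / (0.172 × 5.69 − 0.199 × 2.46) = 0.027 / 0.489 = 0.0552 V⁻¹.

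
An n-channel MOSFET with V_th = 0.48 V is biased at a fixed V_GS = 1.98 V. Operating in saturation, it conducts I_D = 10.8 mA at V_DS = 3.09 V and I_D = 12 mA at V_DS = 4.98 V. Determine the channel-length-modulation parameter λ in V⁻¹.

With V_GS fixed, I_D ∝ (1 + λ V_DS) in saturation, so I_D2/I_D1 = (1 + λ V_DS2)/(1 + λ V_DS1).
12/10.8 = 1.111 = (1 + 4.98 λ)/(1 + 3.09 λ).
Solving: λ (I_D1 V_DS2 − I_D2 V_DS1) = I_D2 − I_D1, so λ = (12 − 10.8) / (10.8 × 4.98 − 12 × 3.09) = 1.2 / 16.7 = 0.0718 V⁻¹.

λ = 0.0718 V⁻¹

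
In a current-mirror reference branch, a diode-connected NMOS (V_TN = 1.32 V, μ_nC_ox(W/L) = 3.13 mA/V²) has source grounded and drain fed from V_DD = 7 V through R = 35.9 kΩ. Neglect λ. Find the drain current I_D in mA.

With gate tied to drain, V_GS = V_DS ≥ V_GS − V_TN, so the device is in saturation.
KCL at the drain: ½ k_n (V_GS − V_TN)² = (V_DD − V_GS)/R.
Let x = V_GS − 1.32. Then 56.2 x² + x − 5.68 = 0, giving x = 0.309 V (positive root), so V_GS = 1.63 V.
I_D = (V_DD − V_GS)/R = (7 − 1.63) / 35.9 = 0.15 mA.

I_D = 0.150 mA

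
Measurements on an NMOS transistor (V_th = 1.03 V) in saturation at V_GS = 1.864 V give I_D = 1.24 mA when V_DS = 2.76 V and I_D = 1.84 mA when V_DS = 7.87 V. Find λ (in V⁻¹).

λ = 0.128 V⁻¹

With V_GS fixed, I_D ∝ (1 + λ V_DS) in saturation, so I_D2/I_D1 = (1 + λ V_DS2)/(1 + λ V_DS1).
1.84/1.24 = 1.484 = (1 + 7.87 λ)/(1 + 2.76 λ).
Solving: λ (I_D1 V_DS2 − I_D2 V_DS1) = I_D2 − I_D1, so λ = (1.84 − 1.24) / (1.24 × 7.87 − 1.84 × 2.76) = 0.6 / 4.68 = 0.128 V⁻¹.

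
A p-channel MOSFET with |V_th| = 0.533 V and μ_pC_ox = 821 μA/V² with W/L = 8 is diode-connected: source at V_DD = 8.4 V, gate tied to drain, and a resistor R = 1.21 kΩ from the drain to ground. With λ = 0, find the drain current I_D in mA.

With gate tied to drain, V_SG = V_SD ≥ V_SG − |V_th|, so the device is in saturation.
k_p = μ_pC_ox · (W/L) = 6.568 mA/V².
KCL at the drain: ½ k_p (V_SG − |V_th|)² = (V_DD − V_SG)/R.
Let x = V_SG − 0.533. Then 3.97 x² + x − 7.867 = 0, giving x = 1.29 V (positive root), so V_SG = 1.82 V.
I_D = (V_DD − V_SG)/R = (8.4 − 1.82) / 1.21 = 5.44 mA.

I_D = 5.44 mA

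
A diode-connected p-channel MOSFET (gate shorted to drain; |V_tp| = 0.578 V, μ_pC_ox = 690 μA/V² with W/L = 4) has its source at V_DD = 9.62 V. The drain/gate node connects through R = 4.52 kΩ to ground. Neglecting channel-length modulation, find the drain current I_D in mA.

I_D = 1.75 mA

With gate tied to drain, V_SG = V_SD ≥ V_SG − |V_tp|, so the device is in saturation.
k_p = μ_pC_ox · (W/L) = 2.76 mA/V².
KCL at the drain: ½ k_p (V_SG − |V_tp|)² = (V_DD − V_SG)/R.
Let x = V_SG − 0.578. Then 6.24 x² + x − 9.042 = 0, giving x = 1.13 V (positive root), so V_SG = 1.7 V.
I_D = (V_DD − V_SG)/R = (9.62 − 1.7) / 4.52 = 1.75 mA.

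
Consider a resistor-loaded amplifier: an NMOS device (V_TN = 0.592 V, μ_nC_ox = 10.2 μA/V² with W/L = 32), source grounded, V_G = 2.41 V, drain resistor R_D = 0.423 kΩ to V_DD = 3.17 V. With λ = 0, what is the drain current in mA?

V_GS = V_G = 2.41 V, so V_ov = 2.41 − 0.592 = 1.82 V.
k_n = μ_nC_ox · (W/L) = 0.3264 mA/V².
Assume saturation: I_D = ½ k_n V_ov² = 0.5 × 0.3264 × 1.82² = 0.539 mA, giving V_DS = V_DD − I_D R_D = 3.17 − 0.539 × 0.423 = 2.94 V.
V_DS = 2.94 V ≥ V_ov = 1.82 V, confirming saturation.

I_D = 0.539 mA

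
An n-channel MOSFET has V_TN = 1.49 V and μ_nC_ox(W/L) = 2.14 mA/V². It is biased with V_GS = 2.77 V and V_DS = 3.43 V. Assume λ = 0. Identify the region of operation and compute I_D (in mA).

Saturation; I_D = 1.75 mA

V_ov = V_GS − V_TN = 2.77 − 1.49 = 1.28 V.
Since V_DS = 3.43 V ≥ V_ov = 1.28 V, the device is in saturation.
I_D = ½ k_n V_ov² = 0.5 × 2.14 × 1.28² = 1.75 mA.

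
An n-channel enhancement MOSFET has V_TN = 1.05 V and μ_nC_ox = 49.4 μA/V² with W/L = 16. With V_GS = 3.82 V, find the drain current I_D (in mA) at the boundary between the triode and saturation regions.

I_D = 3.03 mA

At the boundary V_DS = V_ov = V_GS − V_TN = 3.82 − 1.05 = 2.77 V.
k_n = μ_nC_ox · (W/L) = 0.7904 mA/V².
I_D = ½ k_n V_ov² = 0.5 × 0.7904 × 2.77² = 3.03 mA.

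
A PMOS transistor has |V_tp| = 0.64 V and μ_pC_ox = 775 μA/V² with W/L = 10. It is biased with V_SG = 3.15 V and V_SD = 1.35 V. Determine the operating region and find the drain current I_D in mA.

Triode; I_D = 19.2 mA

k_p = μ_pC_ox · (W/L) = 7.75 mA/V².
V_ov = V_SG − |V_tp| = 3.15 − 0.64 = 2.51 V.
Since V_SD = 1.35 V < V_ov = 2.51 V, the device is in the triode region.
I_D = k_p [V_ov · V_SD − ½ V_SD²] = 7.75 × [2.51 × 1.35 − 0.5 × 1.35²] = 19.2 mA.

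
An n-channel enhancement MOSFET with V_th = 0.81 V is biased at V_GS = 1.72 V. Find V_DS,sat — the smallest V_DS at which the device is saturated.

V_DS,sat = 0.910 V

The boundary between triode and saturation is V_DS = V_GS − V_th = V_ov.
V_ov = 1.72 − 0.81 = 0.91 V.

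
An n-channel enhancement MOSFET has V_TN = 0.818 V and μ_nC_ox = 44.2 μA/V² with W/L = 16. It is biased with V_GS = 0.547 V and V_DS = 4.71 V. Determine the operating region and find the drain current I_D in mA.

V_GS = 0.547 V < V_TN = 0.818 V, so the transistor is in cutoff.

Cutoff; I_D = 0 mA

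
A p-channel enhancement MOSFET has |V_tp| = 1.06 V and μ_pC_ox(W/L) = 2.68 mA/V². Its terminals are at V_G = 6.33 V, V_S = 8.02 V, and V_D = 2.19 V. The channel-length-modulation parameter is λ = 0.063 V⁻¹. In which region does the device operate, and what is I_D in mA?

Saturation; I_D = 0.727 mA

V_SG = V_S − V_G = 8.02 − 6.33 = 1.69 V; V_SD = V_S − V_D = 8.02 − 2.19 = 5.83 V.
V_ov = V_SG − |V_tp| = 1.69 − 1.06 = 0.63 V.
Since V_SD = 5.83 V ≥ V_ov = 0.63 V, the device is in saturation.
I_D = ½ k_p V_ov² (1 + λ V_SD) = 0.5 × 2.68 × 0.63² × (1 + 0.063 × 5.83) = 0.727 mA.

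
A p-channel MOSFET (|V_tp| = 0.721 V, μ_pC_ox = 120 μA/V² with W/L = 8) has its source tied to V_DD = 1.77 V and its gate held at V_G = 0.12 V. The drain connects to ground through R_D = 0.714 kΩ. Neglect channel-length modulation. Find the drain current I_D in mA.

I_D = 0.414 mA

V_SG = V_DD − V_G = 1.77 − 0.12 = 1.65 V, so V_ov = 1.65 − 0.721 = 0.929 V.
k_p = μ_pC_ox · (W/L) = 0.96 mA/V².
Assume saturation: I_D = ½ k_p V_ov² = 0.5 × 0.96 × 0.929² = 0.414 mA, giving V_SD = V_DD − I_D R_D = 1.77 − 0.414 × 0.714 = 1.47 V.
V_SD = 1.47 V ≥ V_ov = 0.929 V, confirming saturation.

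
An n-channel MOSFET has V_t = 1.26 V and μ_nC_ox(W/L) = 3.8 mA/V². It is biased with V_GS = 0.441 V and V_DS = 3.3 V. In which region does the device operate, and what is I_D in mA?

Cutoff; I_D = 0 mA

V_GS = 0.441 V < V_t = 1.26 V, so the transistor is in cutoff.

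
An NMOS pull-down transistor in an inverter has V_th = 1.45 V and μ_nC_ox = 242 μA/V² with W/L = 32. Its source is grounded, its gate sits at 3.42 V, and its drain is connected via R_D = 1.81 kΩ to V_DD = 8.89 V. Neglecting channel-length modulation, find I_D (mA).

V_GS = V_G = 3.42 V, so V_ov = 3.42 − 1.45 = 1.97 V.
k_n = μ_nC_ox · (W/L) = 7.744 mA/V².
Assume saturation: I_D = ½ k_n V_ov² = 0.5 × 7.744 × 1.97² = 15 mA, giving V_DS = V_DD − I_D R_D = 8.89 − 15 × 1.81 = -18.3 V.
But -18.3 V < V_ov = 1.97 V, so the device is actually in triode.
In triode I_D = k_n[V_ov V_DS − ½ V_DS²] and I_D = (V_DD − V_DS)/R_D. Equating: 7.01 V_DS² − 28.61 V_DS + 8.89 = 0, giving V_DS = 0.339 V (the root below V_ov).
I_D = (8.89 − 0.339) / 1.81 = 4.72 mA.

I_D = 4.72 mA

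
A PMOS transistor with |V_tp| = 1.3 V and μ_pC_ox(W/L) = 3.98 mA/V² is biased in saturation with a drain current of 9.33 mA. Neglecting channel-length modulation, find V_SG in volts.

V_SG = 3.47 V

In saturation I_D = ½ k_p (V_SG − |V_tp|)², so V_SG − |V_tp| = √(2 I_D / k_p) = √(2 × 9.33 / 3.98) = 2.17 V.
V_SG = 1.3 + 2.17 = 3.47 V.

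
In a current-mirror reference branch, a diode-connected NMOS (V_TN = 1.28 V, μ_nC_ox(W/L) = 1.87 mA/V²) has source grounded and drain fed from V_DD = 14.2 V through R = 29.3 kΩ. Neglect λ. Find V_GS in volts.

With gate tied to drain, V_GS = V_DS ≥ V_GS − V_TN, so the device is in saturation.
KCL at the drain: ½ k_n (V_GS − V_TN)² = (V_DD − V_GS)/R.
Let x = V_GS − 1.28. Then 27.4 x² + x − 12.92 = 0, giving x = 0.669 V (positive root), so V_GS = 1.95 V.
I_D = (V_DD − V_GS)/R = (14.2 − 1.95) / 29.3 = 0.418 mA.

V_GS = 1.95 V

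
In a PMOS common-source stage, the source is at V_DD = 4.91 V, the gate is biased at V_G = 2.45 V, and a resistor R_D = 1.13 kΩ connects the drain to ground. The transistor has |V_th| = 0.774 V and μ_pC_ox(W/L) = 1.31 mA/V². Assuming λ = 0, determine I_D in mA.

V_SG = V_DD − V_G = 4.91 − 2.45 = 2.46 V, so V_ov = 2.46 − 0.774 = 1.69 V.
Assume saturation: I_D = ½ k_p V_ov² = 0.5 × 1.31 × 1.69² = 1.86 mA, giving V_SD = V_DD − I_D R_D = 4.91 − 1.86 × 1.13 = 2.81 V.
V_SD = 2.81 V ≥ V_ov = 1.69 V, confirming saturation.

I_D = 1.86 mA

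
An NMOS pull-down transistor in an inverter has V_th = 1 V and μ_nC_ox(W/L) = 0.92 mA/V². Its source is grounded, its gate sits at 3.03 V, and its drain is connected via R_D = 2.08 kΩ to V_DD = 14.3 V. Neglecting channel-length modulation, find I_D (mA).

I_D = 1.90 mA

V_GS = V_G = 3.03 V, so V_ov = 3.03 − 1 = 2.03 V.
Assume saturation: I_D = ½ k_n V_ov² = 0.5 × 0.92 × 2.03² = 1.9 mA, giving V_DS = V_DD − I_D R_D = 14.3 − 1.9 × 2.08 = 10.4 V.
V_DS = 10.4 V ≥ V_ov = 2.03 V, confirming saturation.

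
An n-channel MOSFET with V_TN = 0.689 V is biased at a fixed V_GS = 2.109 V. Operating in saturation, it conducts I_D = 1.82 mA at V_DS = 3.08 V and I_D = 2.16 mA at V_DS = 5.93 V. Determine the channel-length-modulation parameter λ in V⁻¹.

λ = 0.0821 V⁻¹

With V_GS fixed, I_D ∝ (1 + λ V_DS) in saturation, so I_D2/I_D1 = (1 + λ V_DS2)/(1 + λ V_DS1).
2.16/1.82 = 1.187 = (1 + 5.93 λ)/(1 + 3.08 λ).
Solving: λ (I_D1 V_DS2 − I_D2 V_DS1) = I_D2 − I_D1, so λ = (2.16 − 1.82) / (1.82 × 5.93 − 2.16 × 3.08) = 0.34 / 4.14 = 0.0821 V⁻¹.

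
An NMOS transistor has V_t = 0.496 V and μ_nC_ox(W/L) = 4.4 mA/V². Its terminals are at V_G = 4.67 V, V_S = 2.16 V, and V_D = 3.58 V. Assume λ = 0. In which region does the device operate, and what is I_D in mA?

Triode; I_D = 8.15 mA

V_GS = V_G − V_S = 4.67 − 2.16 = 2.51 V; V_DS = V_D − V_S = 3.58 − 2.16 = 1.42 V.
V_ov = V_GS − V_t = 2.51 − 0.496 = 2.01 V.
Since V_DS = 1.42 V < V_ov = 2.01 V, the device is in the triode region.
I_D = k_n [V_ov · V_DS − ½ V_DS²] = 4.4 × [2.01 × 1.42 − 0.5 × 1.42²] = 8.15 mA.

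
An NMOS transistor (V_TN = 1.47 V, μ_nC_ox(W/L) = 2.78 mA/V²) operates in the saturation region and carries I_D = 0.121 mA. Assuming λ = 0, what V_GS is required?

In saturation I_D = ½ k_n (V_GS − V_TN)², so V_GS − V_TN = √(2 I_D / k_n) = √(2 × 0.121 / 2.78) = 0.295 V.
V_GS = 1.47 + 0.295 = 1.77 V.

V_GS = 1.77 V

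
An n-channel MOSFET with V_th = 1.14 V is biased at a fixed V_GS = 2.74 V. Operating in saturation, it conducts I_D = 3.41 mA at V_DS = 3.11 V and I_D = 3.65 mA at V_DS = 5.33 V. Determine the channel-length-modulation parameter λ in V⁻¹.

λ = 0.0352 V⁻¹

With V_GS fixed, I_D ∝ (1 + λ V_DS) in saturation, so I_D2/I_D1 = (1 + λ V_DS2)/(1 + λ V_DS1).
3.65/3.41 = 1.07 = (1 + 5.33 λ)/(1 + 3.11 λ).
Solving: λ (I_D1 V_DS2 − I_D2 V_DS1) = I_D2 − I_D1, so λ = (3.65 − 3.41) / (3.41 × 5.33 − 3.65 × 3.11) = 0.24 / 6.82 = 0.0352 V⁻¹.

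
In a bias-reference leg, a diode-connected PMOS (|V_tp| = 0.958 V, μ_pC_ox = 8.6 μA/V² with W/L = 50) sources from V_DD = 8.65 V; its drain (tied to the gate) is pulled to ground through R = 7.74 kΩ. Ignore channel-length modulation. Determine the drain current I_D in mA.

I_D = 0.752 mA

With gate tied to drain, V_SG = V_SD ≥ V_SG − |V_tp|, so the device is in saturation.
k_p = μ_pC_ox · (W/L) = 0.43 mA/V².
KCL at the drain: ½ k_p (V_SG − |V_tp|)² = (V_DD − V_SG)/R.
Let x = V_SG − 0.958. Then 1.66 x² + x − 7.692 = 0, giving x = 1.87 V (positive root), so V_SG = 2.83 V.
I_D = (V_DD − V_SG)/R = (8.65 − 2.83) / 7.74 = 0.752 mA.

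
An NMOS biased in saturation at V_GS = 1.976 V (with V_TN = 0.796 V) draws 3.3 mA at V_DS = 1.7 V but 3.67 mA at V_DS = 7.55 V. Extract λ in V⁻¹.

λ = 0.0198 V⁻¹

With V_GS fixed, I_D ∝ (1 + λ V_DS) in saturation, so I_D2/I_D1 = (1 + λ V_DS2)/(1 + λ V_DS1).
3.67/3.3 = 1.112 = (1 + 7.55 λ)/(1 + 1.7 λ).
Solving: λ (I_D1 V_DS2 − I_D2 V_DS1) = I_D2 − I_D1, so λ = (3.67 − 3.3) / (3.3 × 7.55 − 3.67 × 1.7) = 0.37 / 18.7 = 0.0198 V⁻¹.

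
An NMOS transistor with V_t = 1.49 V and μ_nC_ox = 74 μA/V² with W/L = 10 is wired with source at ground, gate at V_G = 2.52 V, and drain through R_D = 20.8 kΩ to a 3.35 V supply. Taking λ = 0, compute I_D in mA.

V_GS = V_G = 2.52 V, so V_ov = 2.52 − 1.49 = 1.03 V.
k_n = μ_nC_ox · (W/L) = 0.74 mA/V².
Assume saturation: I_D = ½ k_n V_ov² = 0.5 × 0.74 × 1.03² = 0.393 mA, giving V_DS = V_DD − I_D R_D = 3.35 − 0.393 × 20.8 = -4.81 V.
But -4.81 V < V_ov = 1.03 V, so the device is actually in triode.
In triode I_D = k_n[V_ov V_DS − ½ V_DS²] and I_D = (V_DD − V_DS)/R_D. Equating: 7.7 V_DS² − 16.85 V_DS + 3.35 = 0, giving V_DS = 0.221 V (the root below V_ov).
I_D = (3.35 − 0.221) / 20.8 = 0.15 mA.

I_D = 0.150 mA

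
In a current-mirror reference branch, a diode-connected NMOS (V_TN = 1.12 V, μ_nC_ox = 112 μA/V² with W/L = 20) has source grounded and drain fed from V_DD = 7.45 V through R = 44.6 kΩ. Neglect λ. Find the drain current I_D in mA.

With gate tied to drain, V_GS = V_DS ≥ V_GS − V_TN, so the device is in saturation.
k_n = μ_nC_ox · (W/L) = 2.24 mA/V².
KCL at the drain: ½ k_n (V_GS − V_TN)² = (V_DD − V_GS)/R.
Let x = V_GS − 1.12. Then 50 x² + x − 6.33 = 0, giving x = 0.346 V (positive root), so V_GS = 1.47 V.
I_D = (V_DD − V_GS)/R = (7.45 − 1.47) / 44.6 = 0.134 mA.

I_D = 0.134 mA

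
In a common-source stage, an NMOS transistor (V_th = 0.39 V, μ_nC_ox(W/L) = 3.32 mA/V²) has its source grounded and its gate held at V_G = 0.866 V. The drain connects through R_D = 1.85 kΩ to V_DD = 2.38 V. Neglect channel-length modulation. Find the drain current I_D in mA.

V_GS = V_G = 0.866 V, so V_ov = 0.866 − 0.39 = 0.476 V.
Assume saturation: I_D = ½ k_n V_ov² = 0.5 × 3.32 × 0.476² = 0.376 mA, giving V_DS = V_DD − I_D R_D = 2.38 − 0.376 × 1.85 = 1.68 V.
V_DS = 1.68 V ≥ V_ov = 0.476 V, confirming saturation.

I_D = 0.376 mA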